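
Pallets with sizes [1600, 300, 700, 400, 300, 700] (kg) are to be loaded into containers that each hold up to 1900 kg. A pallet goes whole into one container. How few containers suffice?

3

Total = 1600 + 700 + 700 + 400 + 300 + 300 = 4000 kg.
Lower bound: ⌈4000/1900⌉ = 3 containers.
A packing using 3 containers:
  container 1: 1600 + 300 = 1900
  container 2: 700 + 700 + 400 = 1800
  container 3: 300 = 300
This matches the lower bound, so 3 is optimal.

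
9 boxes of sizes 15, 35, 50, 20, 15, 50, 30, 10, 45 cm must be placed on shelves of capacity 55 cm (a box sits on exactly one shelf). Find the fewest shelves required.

6

Total = 50 + 50 + 45 + 35 + 30 + 20 + 15 + 15 + 10 = 270 cm.
Lower bound: ⌈270/55⌉ = 5 shelves.
A packing using 6 shelves:
  shelf 1: 50 = 50
  shelf 2: 50 = 50
  shelf 3: 45 + 10 = 55
  shelf 4: 35 + 20 = 55
  shelf 5: 30 + 15 = 45
  shelf 6: 15 = 15
No arrangement into 5 shelves stays within capacity, so 6 is optimal.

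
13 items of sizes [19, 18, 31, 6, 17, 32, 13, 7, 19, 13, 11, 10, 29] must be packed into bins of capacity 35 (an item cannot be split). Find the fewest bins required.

Total = 32 + 31 + 29 + 19 + 19 + 18 + 17 + 13 + 13 + 11 + 10 + 7 + 6 = 225.
Lower bound: ⌈225/35⌉ = 7 bins.
A packing using 7 bins:
  bin 1: 32 = 32
  bin 2: 31 = 31
  bin 3: 29 + 6 = 35
  bin 4: 19 + 13 = 32
  bin 5: 19 + 13 = 32
  bin 6: 18 + 17 = 35
  bin 7: 11 + 10 + 7 = 28
This matches the lower bound, so 7 is optimal.

7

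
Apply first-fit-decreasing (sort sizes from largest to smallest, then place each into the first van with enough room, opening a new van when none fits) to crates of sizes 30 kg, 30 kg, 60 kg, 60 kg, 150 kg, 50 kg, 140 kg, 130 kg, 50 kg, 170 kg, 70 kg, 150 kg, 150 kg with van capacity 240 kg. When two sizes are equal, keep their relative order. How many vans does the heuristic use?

6

Sorted descending: 170, 150, 150, 150, 140, 130, 70, 60, 60, 50, 50, 30, 30.
  170 → van 1 (new)  [load 170/240]
  150 → van 2 (new)  [load 150/240]
  150 → van 3 (new)  [load 150/240]
  150 → van 4 (new)  [load 150/240]
  140 → van 5 (new)  [load 140/240]
  130 → van 6 (new)  [load 130/240]
  70 → van 1  [load 240/240]
  60 → van 2  [load 210/240]
  60 → van 3  [load 210/240]
  50 → van 4  [load 200/240]
  50 → van 5  [load 190/240]
  30 → van 2  [load 240/240]
  30 → van 3  [load 240/240]
6 vans opened.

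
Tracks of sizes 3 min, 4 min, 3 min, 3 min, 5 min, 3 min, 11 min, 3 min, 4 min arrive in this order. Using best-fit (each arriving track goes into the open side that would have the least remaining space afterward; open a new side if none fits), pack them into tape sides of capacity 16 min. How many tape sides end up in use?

3

  3 → side 1 (new)  [load 3/16]
  4 → side 1  [load 7/16]
  3 → side 1  [load 10/16]
  3 → side 1  [load 13/16]
  5 → side 2 (new)  [load 5/16]
  3 → side 1  [load 16/16]
  11 → side 2  [load 16/16]
  3 → side 3 (new)  [load 3/16]
  4 → side 3  [load 7/16]
3 tape sides opened.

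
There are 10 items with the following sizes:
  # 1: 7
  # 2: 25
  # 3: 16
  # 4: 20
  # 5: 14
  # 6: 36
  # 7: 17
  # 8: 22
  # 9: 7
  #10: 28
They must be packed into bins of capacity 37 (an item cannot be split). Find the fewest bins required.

6

Total = 36 + 28 + 25 + 22 + 20 + 17 + 16 + 14 + 7 + 7 = 192.
Lower bound: ⌈192/37⌉ = 6 bins.
A packing using 6 bins:
  bin 1: 36 = 36
  bin 2: 28 + 7 = 35
  bin 3: 25 + 7 = 32
  bin 4: 22 + 14 = 36
  bin 5: 20 + 17 = 37
  bin 6: 16 = 16
This matches the lower bound, so 6 is optimal.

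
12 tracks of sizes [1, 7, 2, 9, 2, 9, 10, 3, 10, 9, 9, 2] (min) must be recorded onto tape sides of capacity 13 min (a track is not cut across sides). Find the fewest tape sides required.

Total = 10 + 10 + 9 + 9 + 9 + 9 + 7 + 3 + 2 + 2 + 2 + 1 = 73 min.
Lower bound: ⌈73/13⌉ = 6 tape sides.
Also, 7 tracks each exceed 13/2 min, and no two of those can share a side, so at least 7 tape sides are needed.
A packing using 7 tape sides:
  side 1: 10 + 3 = 13
  side 2: 10 + 2 + 1 = 13
  side 3: 9 + 2 + 2 = 13
  side 4: 9 = 9
  side 5: 9 = 9
  side 6: 9 = 9
  side 7: 7 = 7
This matches the lower bound, so 7 is optimal.

7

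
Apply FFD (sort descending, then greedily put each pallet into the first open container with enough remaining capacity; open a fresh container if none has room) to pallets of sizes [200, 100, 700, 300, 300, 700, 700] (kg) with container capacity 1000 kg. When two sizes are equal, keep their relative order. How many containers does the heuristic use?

3

Sorted descending: 700, 700, 700, 300, 300, 200, 100.
  700 → container 1 (new)  [load 700/1000]
  700 → container 2 (new)  [load 700/1000]
  700 → container 3 (new)  [load 700/1000]
  300 → container 1  [load 1000/1000]
  300 → container 2  [load 1000/1000]
  200 → container 3  [load 900/1000]
  100 → container 3  [load 1000/1000]
3 containers opened.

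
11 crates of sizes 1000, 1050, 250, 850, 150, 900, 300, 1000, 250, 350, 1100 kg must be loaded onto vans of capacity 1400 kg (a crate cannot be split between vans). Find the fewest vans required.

Total = 1100 + 1050 + 1000 + 1000 + 900 + 850 + 350 + 300 + 250 + 250 + 150 = 7200 kg.
Lower bound: ⌈7200/1400⌉ = 6 vans.
A packing using 6 vans:
  van 1: 1100 + 300 = 1400
  van 2: 1050 + 350 = 1400
  van 3: 1000 + 250 + 150 = 1400
  van 4: 1000 + 250 = 1250
  van 5: 900 = 900
  van 6: 850 = 850
This matches the lower bound, so 6 is optimal.

6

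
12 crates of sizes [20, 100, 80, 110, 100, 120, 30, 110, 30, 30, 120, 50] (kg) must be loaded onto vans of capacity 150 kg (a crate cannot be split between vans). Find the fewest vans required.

Total = 120 + 120 + 110 + 110 + 100 + 100 + 80 + 50 + 30 + 30 + 30 + 20 = 900 kg.
Lower bound: ⌈900/150⌉ = 6 vans.
Also, 7 crates each exceed 75 kg, and no two of those can share a van, so at least 7 vans are needed.
A packing using 7 vans:
  van 1: 120 + 30 = 150
  van 2: 120 + 30 = 150
  van 3: 110 + 30 = 140
  van 4: 110 + 20 = 130
  van 5: 100 + 50 = 150
  van 6: 100 = 100
  van 7: 80 = 80
This matches the lower bound, so 7 is optimal.

7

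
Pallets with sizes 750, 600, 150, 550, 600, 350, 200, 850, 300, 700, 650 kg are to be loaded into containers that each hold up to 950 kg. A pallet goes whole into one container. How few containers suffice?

7

Total = 850 + 750 + 700 + 650 + 600 + 600 + 550 + 350 + 300 + 200 + 150 = 5700 kg.
Lower bound: ⌈5700/950⌉ = 6 containers.
Also, 7 pallets each exceed 475 kg, and no two of those can share a container, so at least 7 containers are needed.
A packing using 7 containers:
  container 1: 850 = 850
  container 2: 750 + 200 = 950
  container 3: 700 + 150 = 850
  container 4: 650 + 300 = 950
  container 5: 600 + 350 = 950
  container 6: 600 = 600
  container 7: 550 = 550
This matches the lower bound, so 7 is optimal.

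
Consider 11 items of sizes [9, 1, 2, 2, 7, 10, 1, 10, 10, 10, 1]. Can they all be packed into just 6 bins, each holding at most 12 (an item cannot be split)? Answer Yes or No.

Yes

A valid assignment using 6 bins:
  bin 1: 10 + 2 = 12
  bin 2: 10 + 2 = 12
  bin 3: 10 + 1 + 1 = 12
  bin 4: 10 + 1 = 11
  bin 5: 9 = 9
  bin 6: 7 = 7
Every load is within 12, so 6 bins suffice.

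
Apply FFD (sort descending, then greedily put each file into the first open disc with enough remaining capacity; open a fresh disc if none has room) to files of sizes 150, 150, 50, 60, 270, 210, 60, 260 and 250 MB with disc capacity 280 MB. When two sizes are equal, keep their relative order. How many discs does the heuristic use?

6

Sorted descending: 270, 260, 250, 210, 150, 150, 60, 60, 50.
  270 → disc 1 (new)  [load 270/280]
  260 → disc 2 (new)  [load 260/280]
  250 → disc 3 (new)  [load 250/280]
  210 → disc 4 (new)  [load 210/280]
  150 → disc 5 (new)  [load 150/280]
  150 → disc 6 (new)  [load 150/280]
  60 → disc 4  [load 270/280]
  60 → disc 5  [load 210/280]
  50 → disc 5  [load 260/280]
6 discs opened.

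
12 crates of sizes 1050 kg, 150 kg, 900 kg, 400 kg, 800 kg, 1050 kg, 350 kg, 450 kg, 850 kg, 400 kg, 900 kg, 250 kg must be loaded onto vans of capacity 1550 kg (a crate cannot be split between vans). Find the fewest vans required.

6

Total = 1050 + 1050 + 900 + 900 + 850 + 800 + 450 + 400 + 400 + 350 + 250 + 150 = 7550 kg.
Lower bound: ⌈7550/1550⌉ = 5 vans.
Also, 6 crates each exceed 775 kg, and no two of those can share a van, so at least 6 vans are needed.
A packing using 6 vans:
  van 1: 1050 + 450 = 1500
  van 2: 1050 + 400 = 1450
  van 3: 900 + 400 + 250 = 1550
  van 4: 900 + 350 + 150 = 1400
  van 5: 850 = 850
  van 6: 800 = 800
This matches the lower bound, so 6 is optimal.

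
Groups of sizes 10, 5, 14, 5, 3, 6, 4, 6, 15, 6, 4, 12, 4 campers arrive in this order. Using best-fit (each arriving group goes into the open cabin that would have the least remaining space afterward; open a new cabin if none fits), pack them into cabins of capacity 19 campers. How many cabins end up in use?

6

  10 → cabin 1 (new)  [load 10/19]
  5 → cabin 1  [load 15/19]
  14 → cabin 2 (new)  [load 14/19]
  5 → cabin 2  [load 19/19]
  3 → cabin 1  [load 18/19]
  6 → cabin 3 (new)  [load 6/19]
  4 → cabin 3  [load 10/19]
  6 → cabin 3  [load 16/19]
  15 → cabin 4 (new)  [load 15/19]
  6 → cabin 5 (new)  [load 6/19]
  4 → cabin 4  [load 19/19]
  12 → cabin 5  [load 18/19]
  4 → cabin 6 (new)  [load 4/19]
6 cabins opened.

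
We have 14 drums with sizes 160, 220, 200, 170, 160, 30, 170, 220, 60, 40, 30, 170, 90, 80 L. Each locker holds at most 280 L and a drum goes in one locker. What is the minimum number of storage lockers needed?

8

Total = 220 + 220 + 200 + 170 + 170 + 170 + 160 + 160 + 90 + 80 + 60 + 40 + 30 + 30 = 1800 L.
Lower bound: ⌈1800/280⌉ = 7 storage lockers.
Also, 8 drums each exceed 140 L, and no two of those can share a locker, so at least 8 storage lockers are needed.
A packing using 8 storage lockers:
  locker 1: 220 + 60 = 280
  locker 2: 220 + 40 = 260
  locker 3: 200 + 80 = 280
  locker 4: 170 + 90 = 260
  locker 5: 170 + 30 + 30 = 230
  locker 6: 170 = 170
  locker 7: 160 = 160
  locker 8: 160 = 160
This matches the lower bound, so 8 is optimal.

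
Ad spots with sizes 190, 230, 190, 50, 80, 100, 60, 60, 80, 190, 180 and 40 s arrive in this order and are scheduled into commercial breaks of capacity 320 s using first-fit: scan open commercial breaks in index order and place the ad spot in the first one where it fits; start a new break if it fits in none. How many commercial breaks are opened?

  190 → break 1 (new)  [load 190/320]
  230 → break 2 (new)  [load 230/320]
  190 → break 3 (new)  [load 190/320]
  50 → break 1  [load 240/320]
  80 → break 1  [load 320/320]
  100 → break 3  [load 290/320]
  60 → break 2  [load 290/320]
  60 → break 4 (new)  [load 60/320]
  80 → break 4  [load 140/320]
  190 → break 5 (new)  [load 190/320]
  180 → break 4  [load 320/320]
  40 → break 5  [load 230/320]
5 commercial breaks opened.

5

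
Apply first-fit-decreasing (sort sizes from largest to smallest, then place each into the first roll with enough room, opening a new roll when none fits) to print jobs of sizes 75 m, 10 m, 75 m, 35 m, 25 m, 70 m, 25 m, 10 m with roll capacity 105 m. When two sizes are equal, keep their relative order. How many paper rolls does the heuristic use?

4

Sorted descending: 75, 75, 70, 35, 25, 25, 10, 10.
  75 → roll 1 (new)  [load 75/105]
  75 → roll 2 (new)  [load 75/105]
  70 → roll 3 (new)  [load 70/105]
  35 → roll 3  [load 105/105]
  25 → roll 1  [load 100/105]
  25 → roll 2  [load 100/105]
  10 → roll 4 (new)  [load 10/105]
  10 → roll 4  [load 20/105]
4 paper rolls opened.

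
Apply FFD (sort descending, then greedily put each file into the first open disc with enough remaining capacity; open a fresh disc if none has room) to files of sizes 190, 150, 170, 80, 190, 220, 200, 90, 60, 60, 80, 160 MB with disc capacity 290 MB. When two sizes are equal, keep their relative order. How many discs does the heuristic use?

7

Sorted descending: 220, 200, 190, 190, 170, 160, 150, 90, 80, 80, 60, 60.
  220 → disc 1 (new)  [load 220/290]
  200 → disc 2 (new)  [load 200/290]
  190 → disc 3 (new)  [load 190/290]
  190 → disc 4 (new)  [load 190/290]
  170 → disc 5 (new)  [load 170/290]
  160 → disc 6 (new)  [load 160/290]
  150 → disc 7 (new)  [load 150/290]
  90 → disc 2  [load 290/290]
  80 → disc 3  [load 270/290]
  80 → disc 4  [load 270/290]
  60 → disc 1  [load 280/290]
  60 → disc 5  [load 230/290]
7 discs opened.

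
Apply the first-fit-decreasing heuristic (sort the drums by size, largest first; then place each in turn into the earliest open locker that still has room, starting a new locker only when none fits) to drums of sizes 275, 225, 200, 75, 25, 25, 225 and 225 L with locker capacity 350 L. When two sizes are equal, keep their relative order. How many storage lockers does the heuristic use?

Sorted descending: 275, 225, 225, 225, 200, 75, 25, 25.
  275 → locker 1 (new)  [load 275/350]
  225 → locker 2 (new)  [load 225/350]
  225 → locker 3 (new)  [load 225/350]
  225 → locker 4 (new)  [load 225/350]
  200 → locker 5 (new)  [load 200/350]
  75 → locker 1  [load 350/350]
  25 → locker 2  [load 250/350]
  25 → locker 2  [load 275/350]
5 storage lockers opened.

5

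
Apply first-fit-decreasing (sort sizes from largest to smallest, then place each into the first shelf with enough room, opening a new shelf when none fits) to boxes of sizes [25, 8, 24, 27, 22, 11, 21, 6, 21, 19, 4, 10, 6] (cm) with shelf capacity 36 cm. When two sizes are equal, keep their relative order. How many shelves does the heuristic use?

7

Sorted descending: 27, 25, 24, 22, 21, 21, 19, 11, 10, 8, 6, 6, 4.
  27 → shelf 1 (new)  [load 27/36]
  25 → shelf 2 (new)  [load 25/36]
  24 → shelf 3 (new)  [load 24/36]
  22 → shelf 4 (new)  [load 22/36]
  21 → shelf 5 (new)  [load 21/36]
  21 → shelf 6 (new)  [load 21/36]
  19 → shelf 7 (new)  [load 19/36]
  11 → shelf 2  [load 36/36]
  10 → shelf 3  [load 34/36]
  8 → shelf 1  [load 35/36]
  6 → shelf 4  [load 28/36]
  6 → shelf 4  [load 34/36]
  4 → shelf 5  [load 25/36]
7 shelves opened.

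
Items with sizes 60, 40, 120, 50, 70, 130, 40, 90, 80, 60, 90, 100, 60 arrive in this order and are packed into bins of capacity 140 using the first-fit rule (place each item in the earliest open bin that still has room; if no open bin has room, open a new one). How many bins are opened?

9

  60 → bin 1 (new)  [load 60/140]
  40 → bin 1  [load 100/140]
  120 → bin 2 (new)  [load 120/140]
  50 → bin 3 (new)  [load 50/140]
  70 → bin 3  [load 120/140]
  130 → bin 4 (new)  [load 130/140]
  40 → bin 1  [load 140/140]
  90 → bin 5 (new)  [load 90/140]
  80 → bin 6 (new)  [load 80/140]
  60 → bin 6  [load 140/140]
  90 → bin 7 (new)  [load 90/140]
  100 → bin 8 (new)  [load 100/140]
  60 → bin 9 (new)  [load 60/140]
9 bins opened.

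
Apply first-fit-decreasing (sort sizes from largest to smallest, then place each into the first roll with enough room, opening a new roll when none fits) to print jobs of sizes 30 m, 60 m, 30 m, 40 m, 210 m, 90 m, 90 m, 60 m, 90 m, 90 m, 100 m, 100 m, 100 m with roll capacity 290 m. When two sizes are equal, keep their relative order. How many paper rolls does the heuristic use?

Sorted descending: 210, 100, 100, 100, 90, 90, 90, 90, 60, 60, 40, 30, 30.
  210 → roll 1 (new)  [load 210/290]
  100 → roll 2 (new)  [load 100/290]
  100 → roll 2  [load 200/290]
  100 → roll 3 (new)  [load 100/290]
  90 → roll 2  [load 290/290]
  90 → roll 3  [load 190/290]
  90 → roll 3  [load 280/290]
  90 → roll 4 (new)  [load 90/290]
  60 → roll 1  [load 270/290]
  60 → roll 4  [load 150/290]
  40 → roll 4  [load 190/290]
  30 → roll 4  [load 220/290]
  30 → roll 4  [load 250/290]
4 paper rolls opened.

4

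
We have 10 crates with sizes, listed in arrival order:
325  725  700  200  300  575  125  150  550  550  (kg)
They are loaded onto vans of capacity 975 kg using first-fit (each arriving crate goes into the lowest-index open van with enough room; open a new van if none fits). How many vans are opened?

6

  325 → van 1 (new)  [load 325/975]
  725 → van 2 (new)  [load 725/975]
  700 → van 3 (new)  [load 700/975]
  200 → van 1  [load 525/975]
  300 → van 1  [load 825/975]
  575 → van 4 (new)  [load 575/975]
  125 → van 1  [load 950/975]
  150 → van 2  [load 875/975]
  550 → van 5 (new)  [load 550/975]
  550 → van 6 (new)  [load 550/975]
6 vans opened.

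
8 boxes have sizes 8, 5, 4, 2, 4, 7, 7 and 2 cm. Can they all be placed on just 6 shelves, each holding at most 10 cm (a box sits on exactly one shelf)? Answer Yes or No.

Yes

A valid assignment using 5 shelves:
  shelf 1: 8 + 2 = 10
  shelf 2: 7 + 2 = 9
  shelf 3: 7 = 7
  shelf 4: 5 + 4 = 9
  shelf 5: 4 = 4
That uses only 5 ≤ 6, so 6 shelves are enough.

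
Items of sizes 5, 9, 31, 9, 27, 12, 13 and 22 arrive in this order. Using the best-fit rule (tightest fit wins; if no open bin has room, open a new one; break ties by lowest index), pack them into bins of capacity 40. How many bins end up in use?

4

  5 → bin 1 (new)  [load 5/40]
  9 → bin 1  [load 14/40]
  31 → bin 2 (new)  [load 31/40]
  9 → bin 2  [load 40/40]
  27 → bin 3 (new)  [load 27/40]
  12 → bin 3  [load 39/40]
  13 → bin 1  [load 27/40]
  22 → bin 4 (new)  [load 22/40]
4 bins opened.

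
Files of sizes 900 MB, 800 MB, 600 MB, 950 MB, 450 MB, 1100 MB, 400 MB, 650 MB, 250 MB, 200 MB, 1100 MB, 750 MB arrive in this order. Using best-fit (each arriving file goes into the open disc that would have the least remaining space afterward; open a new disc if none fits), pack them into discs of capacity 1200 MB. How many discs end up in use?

  900 → disc 1 (new)  [load 900/1200]
  800 → disc 2 (new)  [load 800/1200]
  600 → disc 3 (new)  [load 600/1200]
  950 → disc 4 (new)  [load 950/1200]
  450 → disc 3  [load 1050/1200]
  1100 → disc 5 (new)  [load 1100/1200]
  400 → disc 2  [load 1200/1200]
  650 → disc 6 (new)  [load 650/1200]
  250 → disc 4  [load 1200/1200]
  200 → disc 1  [load 1100/1200]
  1100 → disc 7 (new)  [load 1100/1200]
  750 → disc 8 (new)  [load 750/1200]
8 discs opened.

8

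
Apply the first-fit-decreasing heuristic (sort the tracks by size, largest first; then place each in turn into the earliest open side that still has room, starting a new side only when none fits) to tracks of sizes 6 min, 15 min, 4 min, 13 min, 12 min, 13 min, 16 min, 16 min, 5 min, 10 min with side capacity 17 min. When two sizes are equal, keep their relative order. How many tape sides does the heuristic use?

Sorted descending: 16, 16, 15, 13, 13, 12, 10, 6, 5, 4.
  16 → side 1 (new)  [load 16/17]
  16 → side 2 (new)  [load 16/17]
  15 → side 3 (new)  [load 15/17]
  13 → side 4 (new)  [load 13/17]
  13 → side 5 (new)  [load 13/17]
  12 → side 6 (new)  [load 12/17]
  10 → side 7 (new)  [load 10/17]
  6 → side 7  [load 16/17]
  5 → side 6  [load 17/17]
  4 → side 4  [load 17/17]
7 tape sides opened.

7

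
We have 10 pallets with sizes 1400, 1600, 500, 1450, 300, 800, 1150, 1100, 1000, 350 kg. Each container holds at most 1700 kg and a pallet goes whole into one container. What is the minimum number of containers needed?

7

Total = 1600 + 1450 + 1400 + 1150 + 1100 + 1000 + 800 + 500 + 350 + 300 = 9650 kg.
Lower bound: ⌈9650/1700⌉ = 6 containers.
A packing using 7 containers:
  container 1: 1600 = 1600
  container 2: 1450 = 1450
  container 3: 1400 + 300 = 1700
  container 4: 1150 + 500 = 1650
  container 5: 1100 + 350 = 1450
  container 6: 1000 = 1000
  container 7: 800 = 800
No arrangement into 6 containers stays within capacity, so 7 is optimal.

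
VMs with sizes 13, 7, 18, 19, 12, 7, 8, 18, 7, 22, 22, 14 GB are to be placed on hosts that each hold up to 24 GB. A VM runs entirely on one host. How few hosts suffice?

Total = 22 + 22 + 19 + 18 + 18 + 14 + 13 + 12 + 8 + 7 + 7 + 7 = 167 GB.
Lower bound: ⌈167/24⌉ = 7 hosts.
A packing using 9 hosts:
  host 1: 22 = 22
  host 2: 22 = 22
  host 3: 19 = 19
  host 4: 18 = 18
  host 5: 18 = 18
  host 6: 14 + 8 = 22
  host 7: 13 + 7 = 20
  host 8: 12 + 7 = 19
  host 9: 7 = 7
No arrangement into 8 hosts stays within capacity, so 9 is optimal.

9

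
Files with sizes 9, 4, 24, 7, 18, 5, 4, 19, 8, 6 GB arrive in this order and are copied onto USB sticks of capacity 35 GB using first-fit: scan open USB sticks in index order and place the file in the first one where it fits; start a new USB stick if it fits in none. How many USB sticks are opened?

  9 → USB stick 1 (new)  [load 9/35]
  4 → USB stick 1  [load 13/35]
  24 → USB stick 2 (new)  [load 24/35]
  7 → USB stick 1  [load 20/35]
  18 → USB stick 3 (new)  [load 18/35]
  5 → USB stick 1  [load 25/35]
  4 → USB stick 1  [load 29/35]
  19 → USB stick 4 (new)  [load 19/35]
  8 → USB stick 2  [load 32/35]
  6 → USB stick 1  [load 35/35]
4 USB sticks opened.

4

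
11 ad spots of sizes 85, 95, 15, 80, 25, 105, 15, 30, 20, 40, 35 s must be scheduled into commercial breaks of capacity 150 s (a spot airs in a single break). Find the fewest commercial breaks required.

4

Total = 105 + 95 + 85 + 80 + 40 + 35 + 30 + 25 + 20 + 15 + 15 = 545 s.
Lower bound: ⌈545/150⌉ = 4 commercial breaks.
A packing using 4 commercial breaks:
  break 1: 105 + 40 = 145
  break 2: 95 + 35 + 20 = 150
  break 3: 85 + 30 + 25 = 140
  break 4: 80 + 15 + 15 = 110
This matches the lower bound, so 4 is optimal.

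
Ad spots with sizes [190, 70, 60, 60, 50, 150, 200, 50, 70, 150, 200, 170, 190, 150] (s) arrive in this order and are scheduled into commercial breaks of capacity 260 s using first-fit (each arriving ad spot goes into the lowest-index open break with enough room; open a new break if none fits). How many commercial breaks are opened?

  190 → break 1 (new)  [load 190/260]
  70 → break 1  [load 260/260]
  60 → break 2 (new)  [load 60/260]
  60 → break 2  [load 120/260]
  50 → break 2  [load 170/260]
  150 → break 3 (new)  [load 150/260]
  200 → break 4 (new)  [load 200/260]
  50 → break 2  [load 220/260]
  70 → break 3  [load 220/260]
  150 → break 5 (new)  [load 150/260]
  200 → break 6 (new)  [load 200/260]
  170 → break 7 (new)  [load 170/260]
  190 → break 8 (new)  [load 190/260]
  150 → break 9 (new)  [load 150/260]
9 commercial breaks opened.

9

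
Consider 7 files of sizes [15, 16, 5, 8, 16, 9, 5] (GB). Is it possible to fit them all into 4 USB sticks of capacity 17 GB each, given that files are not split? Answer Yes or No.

Total = 74 GB; ⌈74/17⌉ = 5.
At least 5 USB sticks are required, but only 4 are allowed.

No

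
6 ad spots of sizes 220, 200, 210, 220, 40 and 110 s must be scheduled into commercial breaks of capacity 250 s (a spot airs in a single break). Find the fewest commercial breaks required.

5

Total = 220 + 220 + 210 + 200 + 110 + 40 = 1000 s.
Lower bound: ⌈1000/250⌉ = 4 commercial breaks.
A packing using 5 commercial breaks:
  break 1: 220 = 220
  break 2: 220 = 220
  break 3: 210 + 40 = 250
  break 4: 200 = 200
  break 5: 110 = 110
No arrangement into 4 commercial breaks stays within capacity, so 5 is optimal.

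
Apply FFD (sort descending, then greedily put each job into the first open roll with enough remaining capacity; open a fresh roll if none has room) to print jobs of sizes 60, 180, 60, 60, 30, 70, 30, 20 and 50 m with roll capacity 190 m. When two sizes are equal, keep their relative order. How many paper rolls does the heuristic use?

Sorted descending: 180, 70, 60, 60, 60, 50, 30, 30, 20.
  180 → roll 1 (new)  [load 180/190]
  70 → roll 2 (new)  [load 70/190]
  60 → roll 2  [load 130/190]
  60 → roll 2  [load 190/190]
  60 → roll 3 (new)  [load 60/190]
  50 → roll 3  [load 110/190]
  30 → roll 3  [load 140/190]
  30 → roll 3  [load 170/190]
  20 → roll 3  [load 190/190]
3 paper rolls opened.

3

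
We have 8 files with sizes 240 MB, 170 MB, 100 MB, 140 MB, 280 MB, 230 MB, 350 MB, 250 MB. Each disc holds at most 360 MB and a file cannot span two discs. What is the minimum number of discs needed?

Total = 350 + 280 + 250 + 240 + 230 + 170 + 140 + 100 = 1760 MB.
Lower bound: ⌈1760/360⌉ = 5 discs.
A packing using 6 discs:
  disc 1: 350 = 350
  disc 2: 280 = 280
  disc 3: 250 + 100 = 350
  disc 4: 240 = 240
  disc 5: 230 = 230
  disc 6: 170 + 140 = 310
No arrangement into 5 discs stays within capacity, so 6 is optimal.

6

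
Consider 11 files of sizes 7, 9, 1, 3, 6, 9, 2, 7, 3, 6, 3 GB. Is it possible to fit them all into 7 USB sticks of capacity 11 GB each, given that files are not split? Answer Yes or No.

Yes

A valid assignment using 6 USB sticks:
  USB stick 1: 9 + 2 = 11
  USB stick 2: 9 + 1 = 10
  USB stick 3: 7 + 3 = 10
  USB stick 4: 7 + 3 = 10
  USB stick 5: 6 + 3 = 9
  USB stick 6: 6 = 6
That uses only 6 ≤ 7, so 7 USB sticks are enough.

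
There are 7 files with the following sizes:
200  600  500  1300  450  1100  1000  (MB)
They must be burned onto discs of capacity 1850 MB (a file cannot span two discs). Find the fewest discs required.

3

Total = 1300 + 1100 + 1000 + 600 + 500 + 450 + 200 = 5150 MB.
Lower bound: ⌈5150/1850⌉ = 3 discs.
A packing using 3 discs:
  disc 1: 1300 + 500 = 1800
  disc 2: 1100 + 600 = 1700
  disc 3: 1000 + 450 + 200 = 1650
This matches the lower bound, so 3 is optimal.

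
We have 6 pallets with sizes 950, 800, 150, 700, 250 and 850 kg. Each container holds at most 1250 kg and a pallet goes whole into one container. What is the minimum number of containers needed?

4

Total = 950 + 850 + 800 + 700 + 250 + 150 = 3700 kg.
Lower bound: ⌈3700/1250⌉ = 3 containers.
Also, 4 pallets each exceed 625 kg, and no two of those can share a container, so at least 4 containers are needed.
A packing using 4 containers:
  container 1: 950 + 250 = 1200
  container 2: 850 + 150 = 1000
  container 3: 800 = 800
  container 4: 700 = 700
This matches the lower bound, so 4 is optimal.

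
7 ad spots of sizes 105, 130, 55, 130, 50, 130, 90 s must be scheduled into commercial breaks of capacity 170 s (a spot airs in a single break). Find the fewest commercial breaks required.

Total = 130 + 130 + 130 + 105 + 90 + 55 + 50 = 690 s.
Lower bound: ⌈690/170⌉ = 5 commercial breaks.
A packing using 5 commercial breaks:
  break 1: 130 = 130
  break 2: 130 = 130
  break 3: 130 = 130
  break 4: 105 + 55 = 160
  break 5: 90 + 50 = 140
This matches the lower bound, so 5 is optimal.

5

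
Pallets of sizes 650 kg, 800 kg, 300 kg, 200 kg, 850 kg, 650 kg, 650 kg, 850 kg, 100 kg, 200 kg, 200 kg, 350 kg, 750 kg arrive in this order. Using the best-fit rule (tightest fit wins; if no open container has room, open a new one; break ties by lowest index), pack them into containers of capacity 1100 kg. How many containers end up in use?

  650 → container 1 (new)  [load 650/1100]
  800 → container 2 (new)  [load 800/1100]
  300 → container 2  [load 1100/1100]
  200 → container 1  [load 850/1100]
  850 → container 3 (new)  [load 850/1100]
  650 → container 4 (new)  [load 650/1100]
  650 → container 5 (new)  [load 650/1100]
  850 → container 6 (new)  [load 850/1100]
  100 → container 1  [load 950/1100]
  200 → container 3  [load 1050/1100]
  200 → container 6  [load 1050/1100]
  350 → container 4  [load 1000/1100]
  750 → container 7 (new)  [load 750/1100]
7 containers opened.

7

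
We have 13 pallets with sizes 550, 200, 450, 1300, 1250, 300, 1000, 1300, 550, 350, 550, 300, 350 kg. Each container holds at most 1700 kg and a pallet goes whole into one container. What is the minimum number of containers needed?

6

Total = 1300 + 1300 + 1250 + 1000 + 550 + 550 + 550 + 450 + 350 + 350 + 300 + 300 + 200 = 8450 kg.
Lower bound: ⌈8450/1700⌉ = 5 containers.
A packing using 6 containers:
  container 1: 1300 + 350 = 1650
  container 2: 1300 + 350 = 1650
  container 3: 1250 + 450 = 1700
  container 4: 1000 + 550 = 1550
  container 5: 550 + 550 + 300 + 300 = 1700
  container 6: 200 = 200
No arrangement into 5 containers stays within capacity, so 6 is optimal.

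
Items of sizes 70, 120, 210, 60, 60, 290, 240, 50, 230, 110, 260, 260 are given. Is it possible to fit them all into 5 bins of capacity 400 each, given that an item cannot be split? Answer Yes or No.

Total = 1960; ⌈1960/400⌉ = 5.
6 items each exceed half the capacity and cannot share a bin, forcing at least 6 bins.
At least 6 bins are required, but only 5 are allowed.

No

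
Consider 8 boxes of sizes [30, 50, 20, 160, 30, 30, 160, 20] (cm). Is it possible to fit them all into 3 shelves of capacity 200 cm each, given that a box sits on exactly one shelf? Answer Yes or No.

A valid assignment using 3 shelves:
  shelf 1: 160 + 30 = 190
  shelf 2: 160 + 30 = 190
  shelf 3: 50 + 30 + 20 + 20 = 120
Every load is within 200 cm, so 3 shelves suffice.

Yes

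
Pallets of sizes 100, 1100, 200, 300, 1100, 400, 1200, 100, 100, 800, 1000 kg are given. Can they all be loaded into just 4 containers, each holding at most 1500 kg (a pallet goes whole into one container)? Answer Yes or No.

No

Total = 6400 kg; ⌈6400/1500⌉ = 5.
At least 5 containers are required, but only 4 are allowed.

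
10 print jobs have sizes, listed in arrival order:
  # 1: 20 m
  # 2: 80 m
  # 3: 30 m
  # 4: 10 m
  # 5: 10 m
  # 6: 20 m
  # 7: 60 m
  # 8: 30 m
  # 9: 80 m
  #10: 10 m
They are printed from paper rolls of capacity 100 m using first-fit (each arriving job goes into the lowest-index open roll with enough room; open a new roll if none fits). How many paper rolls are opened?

4

  20 → roll 1 (new)  [load 20/100]
  80 → roll 1  [load 100/100]
  30 → roll 2 (new)  [load 30/100]
  10 → roll 2  [load 40/100]
  10 → roll 2  [load 50/100]
  20 → roll 2  [load 70/100]
  60 → roll 3 (new)  [load 60/100]
  30 → roll 2  [load 100/100]
  80 → roll 4 (new)  [load 80/100]
  10 → roll 3  [load 70/100]
4 paper rolls opened.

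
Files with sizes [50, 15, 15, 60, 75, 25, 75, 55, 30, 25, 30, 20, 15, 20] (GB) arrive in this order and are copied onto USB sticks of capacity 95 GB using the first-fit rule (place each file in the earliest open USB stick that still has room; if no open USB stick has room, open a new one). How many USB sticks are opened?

  50 → USB stick 1 (new)  [load 50/95]
  15 → USB stick 1  [load 65/95]
  15 → USB stick 1  [load 80/95]
  60 → USB stick 2 (new)  [load 60/95]
  75 → USB stick 3 (new)  [load 75/95]
  25 → USB stick 2  [load 85/95]
  75 → USB stick 4 (new)  [load 75/95]
  55 → USB stick 5 (new)  [load 55/95]
  30 → USB stick 5  [load 85/95]
  25 → USB stick 6 (new)  [load 25/95]
  30 → USB stick 6  [load 55/95]
  20 → USB stick 3  [load 95/95]
  15 → USB stick 1  [load 95/95]
  20 → USB stick 4  [load 95/95]
6 USB sticks opened.

6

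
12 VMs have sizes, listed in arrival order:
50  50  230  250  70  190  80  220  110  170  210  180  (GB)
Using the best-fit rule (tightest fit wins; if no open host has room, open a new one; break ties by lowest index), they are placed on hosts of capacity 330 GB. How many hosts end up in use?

  50 → host 1 (new)  [load 50/330]
  50 → host 1  [load 100/330]
  230 → host 1  [load 330/330]
  250 → host 2 (new)  [load 250/330]
  70 → host 2  [load 320/330]
  190 → host 3 (new)  [load 190/330]
  80 → host 3  [load 270/330]
  220 → host 4 (new)  [load 220/330]
  110 → host 4  [load 330/330]
  170 → host 5 (new)  [load 170/330]
  210 → host 6 (new)  [load 210/330]
  180 → host 7 (new)  [load 180/330]
7 hosts opened.

7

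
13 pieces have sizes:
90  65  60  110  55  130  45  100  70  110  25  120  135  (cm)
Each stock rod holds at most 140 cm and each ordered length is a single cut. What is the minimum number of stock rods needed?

9

Total = 135 + 130 + 120 + 110 + 110 + 100 + 90 + 70 + 65 + 60 + 55 + 45 + 25 = 1115 cm.
Lower bound: ⌈1115/140⌉ = 8 stock rods.
A packing using 9 stock rods:
  stock rod 1: 135 = 135
  stock rod 2: 130 = 130
  stock rod 3: 120 = 120
  stock rod 4: 110 + 25 = 135
  stock rod 5: 110 = 110
  stock rod 6: 100 = 100
  stock rod 7: 90 + 45 = 135
  stock rod 8: 70 + 65 = 135
  stock rod 9: 60 + 55 = 115
No arrangement into 8 stock rods stays within capacity, so 9 is optimal.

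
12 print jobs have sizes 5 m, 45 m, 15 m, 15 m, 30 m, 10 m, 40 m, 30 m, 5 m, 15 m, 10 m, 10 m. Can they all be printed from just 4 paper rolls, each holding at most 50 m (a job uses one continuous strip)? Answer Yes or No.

No

Total = 230 m; ⌈230/50⌉ = 5.
At least 5 paper rolls are required, but only 4 are allowed.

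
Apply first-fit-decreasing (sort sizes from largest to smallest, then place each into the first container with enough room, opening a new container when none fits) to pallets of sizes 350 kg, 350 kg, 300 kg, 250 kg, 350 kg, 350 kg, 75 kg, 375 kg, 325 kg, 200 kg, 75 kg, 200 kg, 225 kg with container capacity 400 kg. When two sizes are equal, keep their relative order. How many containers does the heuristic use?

Sorted descending: 375, 350, 350, 350, 350, 325, 300, 250, 225, 200, 200, 75, 75.
  375 → container 1 (new)  [load 375/400]
  350 → container 2 (new)  [load 350/400]
  350 → container 3 (new)  [load 350/400]
  350 → container 4 (new)  [load 350/400]
  350 → container 5 (new)  [load 350/400]
  325 → container 6 (new)  [load 325/400]
  300 → container 7 (new)  [load 300/400]
  250 → container 8 (new)  [load 250/400]
  225 → container 9 (new)  [load 225/400]
  200 → container 10 (new)  [load 200/400]
  200 → container 10  [load 400/400]
  75 → container 6  [load 400/400]
  75 → container 7  [load 375/400]
10 containers opened.

10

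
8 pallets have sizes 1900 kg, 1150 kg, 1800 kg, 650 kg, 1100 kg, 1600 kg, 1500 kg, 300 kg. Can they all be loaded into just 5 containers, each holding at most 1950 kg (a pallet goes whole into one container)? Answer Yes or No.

No

Total = 10000 kg; ⌈10000/1950⌉ = 6.
At least 6 containers are required, but only 5 are allowed.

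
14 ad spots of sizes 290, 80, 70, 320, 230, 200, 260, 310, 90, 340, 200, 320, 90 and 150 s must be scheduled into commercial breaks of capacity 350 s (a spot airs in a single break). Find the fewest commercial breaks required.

9

Total = 340 + 320 + 320 + 310 + 290 + 260 + 230 + 200 + 200 + 150 + 90 + 90 + 80 + 70 = 2950 s.
Lower bound: ⌈2950/350⌉ = 9 commercial breaks.
A packing using 9 commercial breaks:
  break 1: 340 = 340
  break 2: 320 = 320
  break 3: 320 = 320
  break 4: 310 = 310
  break 5: 290 = 290
  break 6: 260 + 90 = 350
  break 7: 230 + 90 = 320
  break 8: 200 + 150 = 350
  break 9: 200 + 80 + 70 = 350
This matches the lower bound, so 9 is optimal.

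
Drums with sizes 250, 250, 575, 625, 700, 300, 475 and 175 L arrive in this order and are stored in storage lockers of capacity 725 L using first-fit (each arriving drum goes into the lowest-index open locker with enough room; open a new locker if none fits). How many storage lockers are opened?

  250 → locker 1 (new)  [load 250/725]
  250 → locker 1  [load 500/725]
  575 → locker 2 (new)  [load 575/725]
  625 → locker 3 (new)  [load 625/725]
  700 → locker 4 (new)  [load 700/725]
  300 → locker 5 (new)  [load 300/725]
  475 → locker 6 (new)  [load 475/725]
  175 → locker 1  [load 675/725]
6 storage lockers opened.

6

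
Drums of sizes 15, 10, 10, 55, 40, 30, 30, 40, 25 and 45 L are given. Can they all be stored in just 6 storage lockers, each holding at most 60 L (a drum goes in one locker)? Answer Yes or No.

A valid assignment using 6 storage lockers:
  locker 1: 55 = 55
  locker 2: 45 + 15 = 60
  locker 3: 40 + 10 + 10 = 60
  locker 4: 40 = 40
  locker 5: 30 + 30 = 60
  locker 6: 25 = 25
Every load is within 60 L, so 6 storage lockers suffice.

Yes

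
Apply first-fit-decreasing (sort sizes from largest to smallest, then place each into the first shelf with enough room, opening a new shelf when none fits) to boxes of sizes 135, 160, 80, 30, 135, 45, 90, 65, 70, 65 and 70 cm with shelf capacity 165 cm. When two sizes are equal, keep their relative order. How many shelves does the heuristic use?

7

Sorted descending: 160, 135, 135, 90, 80, 70, 70, 65, 65, 45, 30.
  160 → shelf 1 (new)  [load 160/165]
  135 → shelf 2 (new)  [load 135/165]
  135 → shelf 3 (new)  [load 135/165]
  90 → shelf 4 (new)  [load 90/165]
  80 → shelf 5 (new)  [load 80/165]
  70 → shelf 4  [load 160/165]
  70 → shelf 5  [load 150/165]
  65 → shelf 6 (new)  [load 65/165]
  65 → shelf 6  [load 130/165]
  45 → shelf 7 (new)  [load 45/165]
  30 → shelf 2  [load 165/165]
7 shelves opened.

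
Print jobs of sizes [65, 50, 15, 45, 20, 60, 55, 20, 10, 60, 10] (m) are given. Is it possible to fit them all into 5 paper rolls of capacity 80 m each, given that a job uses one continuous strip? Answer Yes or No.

Total = 410 m; ⌈410/80⌉ = 6.
At least 6 paper rolls are required, but only 5 are allowed.

No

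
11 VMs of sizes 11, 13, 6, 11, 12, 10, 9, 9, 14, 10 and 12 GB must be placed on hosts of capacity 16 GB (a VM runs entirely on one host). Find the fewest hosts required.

10

Total = 14 + 13 + 12 + 12 + 11 + 11 + 10 + 10 + 9 + 9 + 6 = 117 GB.
Lower bound: ⌈117/16⌉ = 8 hosts.
Also, 10 VMs each exceed 8 GB, and no two of those can share a host, so at least 10 hosts are needed.
A packing using 10 hosts:
  host 1: 14 = 14
  host 2: 13 = 13
  host 3: 12 = 12
  host 4: 12 = 12
  host 5: 11 = 11
  host 6: 11 = 11
  host 7: 10 + 6 = 16
  host 8: 10 = 10
  host 9: 9 = 9
  host 10: 9 = 9
This matches the lower bound, so 10 is optimal.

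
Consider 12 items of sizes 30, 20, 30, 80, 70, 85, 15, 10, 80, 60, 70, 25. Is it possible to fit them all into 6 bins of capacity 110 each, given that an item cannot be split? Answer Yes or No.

Yes

A valid assignment using 6 bins:
  bin 1: 85 + 25 = 110
  bin 2: 80 + 30 = 110
  bin 3: 80 + 30 = 110
  bin 4: 70 + 20 + 15 = 105
  bin 5: 70 + 10 = 80
  bin 6: 60 = 60
Every load is within 110, so 6 bins suffice.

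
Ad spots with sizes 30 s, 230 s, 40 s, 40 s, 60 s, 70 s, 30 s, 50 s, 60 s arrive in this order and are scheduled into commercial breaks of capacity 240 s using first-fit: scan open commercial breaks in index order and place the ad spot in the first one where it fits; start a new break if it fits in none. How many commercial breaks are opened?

  30 → break 1 (new)  [load 30/240]
  230 → break 2 (new)  [load 230/240]
  40 → break 1  [load 70/240]
  40 → break 1  [load 110/240]
  60 → break 1  [load 170/240]
  70 → break 1  [load 240/240]
  30 → break 3 (new)  [load 30/240]
  50 → break 3  [load 80/240]
  60 → break 3  [load 140/240]
3 commercial breaks opened.

3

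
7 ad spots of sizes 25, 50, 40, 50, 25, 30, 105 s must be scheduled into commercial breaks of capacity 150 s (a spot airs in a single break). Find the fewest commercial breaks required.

3

Total = 105 + 50 + 50 + 40 + 30 + 25 + 25 = 325 s.
Lower bound: ⌈325/150⌉ = 3 commercial breaks.
A packing using 3 commercial breaks:
  break 1: 105 + 40 = 145
  break 2: 50 + 50 + 30 = 130
  break 3: 25 + 25 = 50
This matches the lower bound, so 3 is optimal.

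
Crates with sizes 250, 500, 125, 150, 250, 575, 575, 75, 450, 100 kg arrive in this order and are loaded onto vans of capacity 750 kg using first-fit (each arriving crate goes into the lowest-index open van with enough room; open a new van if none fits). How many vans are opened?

  250 → van 1 (new)  [load 250/750]
  500 → van 1  [load 750/750]
  125 → van 2 (new)  [load 125/750]
  150 → van 2  [load 275/750]
  250 → van 2  [load 525/750]
  575 → van 3 (new)  [load 575/750]
  575 → van 4 (new)  [load 575/750]
  75 → van 2  [load 600/750]
  450 → van 5 (new)  [load 450/750]
  100 → van 2  [load 700/750]
5 vans opened.

5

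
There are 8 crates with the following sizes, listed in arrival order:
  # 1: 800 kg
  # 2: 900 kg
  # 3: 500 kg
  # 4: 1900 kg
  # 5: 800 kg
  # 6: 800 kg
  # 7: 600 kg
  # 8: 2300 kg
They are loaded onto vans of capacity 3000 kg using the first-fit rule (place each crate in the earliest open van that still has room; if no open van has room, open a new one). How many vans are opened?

3

  800 → van 1 (new)  [load 800/3000]
  900 → van 1  [load 1700/3000]
  500 → van 1  [load 2200/3000]
  1900 → van 2 (new)  [load 1900/3000]
  800 → van 1  [load 3000/3000]
  800 → van 2  [load 2700/3000]
  600 → van 3 (new)  [load 600/3000]
  2300 → van 3  [load 2900/3000]
3 vans opened.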